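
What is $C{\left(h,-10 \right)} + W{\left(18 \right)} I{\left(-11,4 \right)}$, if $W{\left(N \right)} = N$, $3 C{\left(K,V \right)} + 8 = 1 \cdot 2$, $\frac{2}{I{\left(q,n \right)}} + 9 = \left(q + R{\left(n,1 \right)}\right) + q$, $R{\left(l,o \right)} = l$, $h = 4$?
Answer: $- \frac{10}{3} \approx -3.3333$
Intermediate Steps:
$I{\left(q,n \right)} = \frac{2}{-9 + n + 2 q}$ ($I{\left(q,n \right)} = \frac{2}{-9 + \left(\left(q + n\right) + q\right)} = \frac{2}{-9 + \left(\left(n + q\right) + q\right)} = \frac{2}{-9 + \left(n + 2 q\right)} = \frac{2}{-9 + n + 2 q}$)
$C{\left(K,V \right)} = -2$ ($C{\left(K,V \right)} = - \frac{8}{3} + \frac{1 \cdot 2}{3} = - \frac{8}{3} + \frac{1}{3} \cdot 2 = - \frac{8}{3} + \frac{2}{3} = -2$)
$C{\left(h,-10 \right)} + W{\left(18 \right)} I{\left(-11,4 \right)} = -2 + 18 \frac{2}{-9 + 4 + 2 \left(-11\right)} = -2 + 18 \frac{2}{-9 + 4 - 22} = -2 + 18 \frac{2}{-27} = -2 + 18 \cdot 2 \left(- \frac{1}{27}\right) = -2 + 18 \left(- \frac{2}{27}\right) = -2 - \frac{4}{3} = - \frac{10}{3}$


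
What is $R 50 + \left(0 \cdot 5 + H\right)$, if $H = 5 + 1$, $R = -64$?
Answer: $-3194$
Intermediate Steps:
$H = 6$
$R 50 + \left(0 \cdot 5 + H\right) = \left(-64\right) 50 + \left(0 \cdot 5 + 6\right) = -3200 + \left(0 + 6\right) = -3200 + 6 = -3194$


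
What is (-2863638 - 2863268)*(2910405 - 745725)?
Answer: -12396918880080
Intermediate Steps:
(-2863638 - 2863268)*(2910405 - 745725) = -5726906*2164680 = -12396918880080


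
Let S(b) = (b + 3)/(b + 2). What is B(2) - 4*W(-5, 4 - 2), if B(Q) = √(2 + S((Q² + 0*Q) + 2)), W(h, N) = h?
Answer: 20 + 5*√2/4 ≈ 21.768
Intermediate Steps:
S(b) = (3 + b)/(2 + b)
B(Q) = √(2 + (5 + Q²)/(4 + Q²)) (B(Q) = √(2 + (3 + ((Q² + 0*Q) + 2))/(2 + ((Q² + 0*Q) + 2))) = √(2 + (3 + ((Q² + 0) + 2))/(2 + ((Q² + 0) + 2))) = √(2 + (3 + (Q² + 2))/(2 + (Q² + 2))) = √(2 + (3 + (2 + Q²))/(2 + (2 + Q²))) = √(2 + (5 + Q²)/(4 + Q²)))
B(2) - 4*W(-5, 4 - 2) = √((13 + 3*2²)/(4 + 2²)) - 4*(-5) = √((13 + 3*4)/(4 + 4)) + 20 = √((13 + 12)/8) + 20 = √((⅛)*25) + 20 = √(25/8) + 20 = 5*√2/4 + 20 = 20 + 5*√2/4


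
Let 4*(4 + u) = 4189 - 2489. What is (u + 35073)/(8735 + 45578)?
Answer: 35494/54313 ≈ 0.65351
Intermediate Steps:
u = 421 (u = -4 + (4189 - 2489)/4 = -4 + (¼)*1700 = -4 + 425 = 421)
(u + 35073)/(8735 + 45578) = (421 + 35073)/(8735 + 45578) = 35494/54313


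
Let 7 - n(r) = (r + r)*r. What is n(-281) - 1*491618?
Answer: -649533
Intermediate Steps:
n(r) = 7 - 2*r**2 (n(r) = 7 - (r + r)*r = 7 - 2*r*r = 7 - 2*r**2)
n(-281) - 1*491618 = (7 - 2*(-281)**2) - 1*491618 = (7 - 2*78961) - 491618 = (7 - 157922) - 491618 = -157915 - 491618 = -649533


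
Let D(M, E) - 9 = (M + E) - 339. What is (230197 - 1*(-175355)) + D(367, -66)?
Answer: 405523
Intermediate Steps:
D(M, E) = -330 + E + M (D(M, E) = 9 + ((M + E) - 339) = 9 + ((E + M) - 339) = 9 + (-339 + E + M) = -330 + E + M)
(230197 - 1*(-175355)) + D(367, -66) = (230197 - 1*(-175355)) + (-330 - 66 + 367) = (230197 + 175355) - 29 = 405552 - 29 = 405523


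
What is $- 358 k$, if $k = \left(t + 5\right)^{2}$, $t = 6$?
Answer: $-43318$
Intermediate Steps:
$k = 121$ ($k = \left(6 + 5\right)^{2} = 11^{2} = 121$)
$- 358 k = \left(-358\right) 121 = -43318$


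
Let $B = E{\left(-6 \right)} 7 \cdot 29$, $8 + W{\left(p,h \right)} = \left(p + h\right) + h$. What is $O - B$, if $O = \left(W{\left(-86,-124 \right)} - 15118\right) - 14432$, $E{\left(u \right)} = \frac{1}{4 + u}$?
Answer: $- \frac{59581}{2} \approx -29791.0$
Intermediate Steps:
$W{\left(p,h \right)} = -8 + p + 2 h$ ($W{\left(p,h \right)} = -8 + \left(\left(p + h\right) + h\right) = -8 + \left(\left(h + p\right) + h\right) = -8 + \left(p + 2 h\right) = -8 + p + 2 h$)
$O = -29892$ ($O = \left(\left(-8 - 86 + 2 \left(-124\right)\right) - 15118\right) - 14432 = \left(\left(-8 - 86 - 248\right) - 15118\right) - 14432 = \left(-342 - 15118\right) - 14432 = -15460 - 14432 = -29892$)
$B = - \frac{203}{2}$ ($B = \frac{1}{4 - 6} \cdot 7 \cdot 29 = \frac{1}{-2} \cdot 7 \cdot 29 = \left(- \frac{1}{2}\right) 7 \cdot 29 = \left(- \frac{7}{2}\right) 29 = - \frac{203}{2} \approx -101.5$)
$O - B = -29892 - - \frac{203}{2} = -29892 + \frac{203}{2} = - \frac{59581}{2}$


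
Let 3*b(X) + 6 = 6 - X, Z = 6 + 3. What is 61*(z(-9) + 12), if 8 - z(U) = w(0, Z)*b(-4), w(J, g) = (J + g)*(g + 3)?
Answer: -7564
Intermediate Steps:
Z = 9
b(X) = -X/3 (b(X) = -2 + (6 - X)/3 = -2 + (2 - X/3) = -X/3)
w(J, g) = (3 + g)*(J + g) (w(J, g) = (J + g)*(3 + g) = (3 + g)*(J + g))
z(U) = -136 (z(U) = 8 - (9² + 3*0 + 3*9 + 0*9)*(-⅓*(-4)) = 8 - (81 + 0 + 27 + 0)*4/3 = 8 - 108*4/3 = 8 - 1*144 = 8 - 144 = -136)
61*(z(-9) + 12) = 61*(-136 + 12) = 61*(-124) = -7564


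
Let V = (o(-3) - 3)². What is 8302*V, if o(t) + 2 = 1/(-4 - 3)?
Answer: 1537056/7 ≈ 2.1958e+5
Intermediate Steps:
o(t) = -15/7 (o(t) = -2 + 1/(-4 - 3) = -2 + 1/(-7) = -2 - ⅐ = -15/7)
V = 1296/49 (V = (-15/7 - 3)² = (-36/7)² = 1296/49 ≈ 26.449)
8302*V = 8302*(1296/49) = 1537056/7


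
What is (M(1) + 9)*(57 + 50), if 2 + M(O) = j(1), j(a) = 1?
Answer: 856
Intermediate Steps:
M(O) = -1 (M(O) = -2 + 1 = -1)
(M(1) + 9)*(57 + 50) = (-1 + 9)*(57 + 50) = 8*107 = 856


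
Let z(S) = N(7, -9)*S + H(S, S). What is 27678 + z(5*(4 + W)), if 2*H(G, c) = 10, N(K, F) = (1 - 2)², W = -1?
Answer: 27698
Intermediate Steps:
N(K, F) = 1 (N(K, F) = (-1)² = 1)
H(G, c) = 5 (H(G, c) = (½)*10 = 5)
z(S) = 5 + S (z(S) = 1*S + 5 = S + 5 = 5 + S)
27678 + z(5*(4 + W)) = 27678 + (5 + 5*(4 - 1)) = 27678 + (5 + 5*3) = 27678 + (5 + 15) = 27678 + 20 = 27698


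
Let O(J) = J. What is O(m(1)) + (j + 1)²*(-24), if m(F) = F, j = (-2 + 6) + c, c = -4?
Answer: -23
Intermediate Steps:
j = 0 (j = (-2 + 6) - 4 = 4 - 4 = 0)
O(m(1)) + (j + 1)²*(-24) = 1 + (0 + 1)²*(-24) = 1 + 1²*(-24) = 1 + 1*(-24) = 1 - 24 = -23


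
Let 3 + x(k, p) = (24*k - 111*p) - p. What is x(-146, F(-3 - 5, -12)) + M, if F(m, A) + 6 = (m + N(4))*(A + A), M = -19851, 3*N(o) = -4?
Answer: -47774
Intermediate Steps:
N(o) = -4/3 (N(o) = (1/3)*(-4) = -4/3)
F(m, A) = -6 + 2*A*(-4/3 + m) (F(m, A) = -6 + (m - 4/3)*(A + A) = -6 + (-4/3 + m)*(2*A) = -6 + 2*A*(-4/3 + m))
x(k, p) = -3 - 112*p + 24*k (x(k, p) = -3 + ((24*k - 111*p) - p) = -3 + ((-111*p + 24*k) - p) = -3 + (-112*p + 24*k) = -3 - 112*p + 24*k)
x(-146, F(-3 - 5, -12)) + M = (-3 - 112*(-6 - 8/3*(-12) + 2*(-12)*(-3 - 5)) + 24*(-146)) - 19851 = (-3 - 112*(-6 + 32 + 2*(-12)*(-8)) - 3504) - 19851 = (-3 - 112*(-6 + 32 + 192) - 3504) - 19851 = (-3 - 112*218 - 3504) - 19851 = (-3 - 24416 - 3504) - 19851 = -27923 - 19851 = -47774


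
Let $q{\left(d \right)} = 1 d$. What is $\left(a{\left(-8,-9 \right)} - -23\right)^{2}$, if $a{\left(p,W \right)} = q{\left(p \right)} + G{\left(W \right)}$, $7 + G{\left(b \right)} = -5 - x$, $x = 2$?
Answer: $1$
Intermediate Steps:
$q{\left(d \right)} = d$
$G{\left(b \right)} = -14$ ($G{\left(b \right)} = -7 - 7 = -14$)
$a{\left(p,W \right)} = -14 + p$ ($a{\left(p,W \right)} = p - 14 = -14 + p$)
$\left(a{\left(-8,-9 \right)} - -23\right)^{2} = \left(\left(-14 - 8\right) - -23\right)^{2} = \left(-22 + 23\right)^{2} = 1^{2} = 1$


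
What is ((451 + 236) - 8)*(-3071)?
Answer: -2085209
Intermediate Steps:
((451 + 236) - 8)*(-3071) = (687 - 8)*(-3071) = 679*(-3071) = -2085209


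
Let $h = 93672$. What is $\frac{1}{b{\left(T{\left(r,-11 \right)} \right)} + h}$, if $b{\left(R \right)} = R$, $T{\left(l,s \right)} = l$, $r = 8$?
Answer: $\frac{1}{93680} \approx 1.0675 \cdot 10^{-5}$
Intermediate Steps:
$\frac{1}{b{\left(T{\left(r,-11 \right)} \right)} + h} = \frac{1}{8 + 93672} = \frac{1}{93680}$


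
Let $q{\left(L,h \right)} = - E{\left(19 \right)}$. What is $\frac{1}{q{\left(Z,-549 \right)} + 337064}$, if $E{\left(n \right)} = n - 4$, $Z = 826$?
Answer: $\frac{1}{337049} \approx 2.9669 \cdot 10^{-6}$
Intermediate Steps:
$E{\left(n \right)} = -4 + n$
$q{\left(L,h \right)} = -15$ ($q{\left(L,h \right)} = - (-4 + 19) = \left(-1\right) 15 = -15$)
$\frac{1}{q{\left(Z,-549 \right)} + 337064} = \frac{1}{-15 + 337064} = \frac{1}{337049}$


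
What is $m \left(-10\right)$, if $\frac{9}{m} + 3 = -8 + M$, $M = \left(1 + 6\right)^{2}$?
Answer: $- \frac{45}{19} \approx -2.3684$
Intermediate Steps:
$M = 49$ ($M = 7^{2} = 49$)
$m = \frac{9}{38}$ ($m = \frac{9}{-3 + \left(-8 + 49\right)} = \frac{9}{-3 + 41} = \frac{9}{38} \approx 0.23684$)
$m \left(-10\right) = \frac{9}{38} \left(-10\right) = - \frac{45}{19}$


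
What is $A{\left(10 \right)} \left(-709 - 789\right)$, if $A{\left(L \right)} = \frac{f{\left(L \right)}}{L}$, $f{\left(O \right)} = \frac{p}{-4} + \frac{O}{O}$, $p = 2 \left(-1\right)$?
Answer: $- \frac{2247}{10} \approx -224.7$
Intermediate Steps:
$p = -2$
$f{\left(O \right)} = \frac{3}{2}$ ($f{\left(O \right)} = - \frac{2}{-4} + \frac{O}{O} = \left(-2\right) \left(- \frac{1}{4}\right) + 1 = \frac{1}{2} + 1 = \frac{3}{2}$)
$A{\left(L \right)} = \frac{3}{2 L}$
$A{\left(10 \right)} \left(-709 - 789\right) = \frac{3}{2 \cdot 10} \left(-709 - 789\right) = \frac{3}{2} \cdot \frac{1}{10} \left(-1498\right) = \frac{3}{20} \left(-1498\right) = - \frac{2247}{10}$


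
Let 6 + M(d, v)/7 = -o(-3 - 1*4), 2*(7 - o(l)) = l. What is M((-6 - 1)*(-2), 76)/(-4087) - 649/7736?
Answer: -1758955/31617032 ≈ -0.055633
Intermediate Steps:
o(l) = 7 - l/2
M(d, v) = -231/2 (M(d, v) = -42 + 7*(-(7 - (-3 - 1*4)/2)) = -42 + 7*(-(7 - (-3 - 4)/2)) = -42 + 7*(-(7 - 1/2*(-7))) = -42 + 7*(-(7 + 7/2)) = -42 + 7*(-1*21/2) = -42 + 7*(-21/2) = -42 - 147/2 = -231/2)
M((-6 - 1)*(-2), 76)/(-4087) - 649/7736 = -231/2/(-4087) - 649/7736 = -231/2*(-1/4087) - 649*1/7736 = 231/8174 - 649/7736 = -1758955/31617032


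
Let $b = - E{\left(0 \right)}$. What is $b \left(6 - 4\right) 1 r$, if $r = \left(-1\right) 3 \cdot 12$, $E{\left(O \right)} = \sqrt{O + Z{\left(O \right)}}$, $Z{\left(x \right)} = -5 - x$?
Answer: $72 i \sqrt{5} \approx 161.0 i$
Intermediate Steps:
$E{\left(O \right)} = i \sqrt{5}$ ($E{\left(O \right)} = \sqrt{O - \left(5 + O\right)} = \sqrt{-5} = i \sqrt{5}$)
$r = -36$ ($r = \left(-3\right) 12 = -36$)
$b = - i \sqrt{5} \approx - 2.2361 i$
$b \left(6 - 4\right) 1 r = - i \sqrt{5} \left(6 - 4\right) 1 \left(-36\right) = - i \sqrt{5} \cdot 2 \cdot 1 \left(-36\right) = - i \sqrt{5} \cdot 2 \left(-36\right) = - 2 i \sqrt{5} \left(-36\right) = 72 i \sqrt{5}$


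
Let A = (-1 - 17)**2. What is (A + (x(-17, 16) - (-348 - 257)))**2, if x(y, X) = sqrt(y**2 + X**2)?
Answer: (929 + sqrt(545))**2 ≈ 9.0696e+5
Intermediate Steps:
x(y, X) = sqrt(X**2 + y**2)
A = 324 (A = (-18)**2 = 324)
(A + (x(-17, 16) - (-348 - 257)))**2 = (324 + (sqrt(16**2 + (-17)**2) - (-348 - 257)))**2 = (324 + (sqrt(256 + 289) - 1*(-605)))**2 = (324 + (sqrt(545) + 605))**2 = (324 + (605 + sqrt(545)))**2 = (929 + sqrt(545))**2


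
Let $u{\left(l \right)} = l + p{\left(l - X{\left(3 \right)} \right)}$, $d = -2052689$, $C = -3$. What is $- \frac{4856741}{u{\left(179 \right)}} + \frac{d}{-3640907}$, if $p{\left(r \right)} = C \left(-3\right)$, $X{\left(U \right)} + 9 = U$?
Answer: $- \frac{17682556398555}{684490516} \approx -25833.0$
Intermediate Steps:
$X{\left(U \right)} = -9 + U$
$p{\left(r \right)} = 9$ ($p{\left(r \right)} = \left(-3\right) \left(-3\right) = 9$)
$u{\left(l \right)} = 9 + l$ ($u{\left(l \right)} = l + 9 = 9 + l$)
$- \frac{4856741}{u{\left(179 \right)}} + \frac{d}{-3640907} = - \frac{4856741}{9 + 179} - \frac{2052689}{-3640907} = - \frac{4856741}{188} - - \frac{2052689}{3640907} = \left(-4856741\right) \frac{1}{188} + \frac{2052689}{3640907} = - \frac{4856741}{188} + \frac{2052689}{3640907} = - \frac{17682556398555}{684490516}$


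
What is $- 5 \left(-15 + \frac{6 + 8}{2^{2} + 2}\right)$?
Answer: $\frac{190}{3} \approx 63.333$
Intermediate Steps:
$- 5 \left(-15 + \frac{6 + 8}{2^{2} + 2}\right) = - 5 \left(-15 + \frac{14}{4 + 2}\right) = - 5 \left(-15 + \frac{14}{6}\right) = - 5 \left(-15 + 14 \cdot \frac{1}{6}\right) = - 5 \left(-15 + \frac{7}{3}\right) = \left(-5\right) \left(- \frac{38}{3}\right) = \frac{190}{3}$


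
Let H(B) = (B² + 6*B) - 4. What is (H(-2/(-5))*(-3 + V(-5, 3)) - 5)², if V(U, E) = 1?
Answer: 2809/625 ≈ 4.4944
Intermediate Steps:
H(B) = -4 + B² + 6*B
(H(-2/(-5))*(-3 + V(-5, 3)) - 5)² = ((-4 + (-2/(-5))² + 6*(-2/(-5)))*(-3 + 1) - 5)² = ((-4 + (-2*(-⅕))² + 6*(-2*(-⅕)))*(-2) - 5)² = ((-4 + (⅖)² + 6*(⅖))*(-2) - 5)² = ((-4 + 4/25 + 12/5)*(-2) - 5)² = (-36/25*(-2) - 5)² = (72/25 - 5)² = (-53/25)² = 2809/625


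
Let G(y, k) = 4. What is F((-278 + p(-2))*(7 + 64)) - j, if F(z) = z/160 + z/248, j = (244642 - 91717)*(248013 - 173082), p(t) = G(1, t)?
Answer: -28417881970077/2480 ≈ -1.1459e+10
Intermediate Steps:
p(t) = 4
j = 11458823175 (j = 152925*74931 = 11458823175)
F(z) = 51*z/4960 (F(z) = z*(1/160) + z*(1/248) = z/160 + z/248 = 51*z/4960)
F((-278 + p(-2))*(7 + 64)) - j = 51*((-278 + 4)*(7 + 64))/4960 - 1*11458823175 = 51*(-274*71)/4960 - 11458823175 = (51/4960)*(-19454) - 11458823175 = -496077/2480 - 11458823175 = -28417881970077/2480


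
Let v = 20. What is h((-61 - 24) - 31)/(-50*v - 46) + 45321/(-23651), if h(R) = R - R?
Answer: -45321/23651 ≈ -1.9162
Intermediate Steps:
h(R) = 0
h((-61 - 24) - 31)/(-50*v - 46) + 45321/(-23651) = 0/(-50*20 - 46) + 45321/(-23651) = 0/(-1000 - 46) + 45321*(-1/23651) = 0/(-1046) - 45321/23651 = 0*(-1/1046) - 45321/23651 = 0 - 45321/23651 = -45321/23651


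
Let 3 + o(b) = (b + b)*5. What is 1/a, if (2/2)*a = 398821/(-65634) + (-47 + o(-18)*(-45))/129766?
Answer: -185153514/1113391189 ≈ -0.16630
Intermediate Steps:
o(b) = -3 + 10*b (o(b) = -3 + (b + b)*5 = -3 + (2*b)*5 = -3 + 10*b)
a = -1113391189/185153514 (a = 398821/(-65634) + (-47 + (-3 + 10*(-18))*(-45))/129766 = 398821*(-1/65634) + (-47 + (-3 - 180)*(-45))*(1/129766) = -398821/65634 + (-47 - 183*(-45))*(1/129766) = -398821/65634 + (-47 + 8235)*(1/129766) = -398821/65634 + 8188*(1/129766) = -398821/65634 + 178/2821 = -1113391189/185153514 ≈ -6.0133)
1/a = 1/(-1113391189/185153514) = -185153514/1113391189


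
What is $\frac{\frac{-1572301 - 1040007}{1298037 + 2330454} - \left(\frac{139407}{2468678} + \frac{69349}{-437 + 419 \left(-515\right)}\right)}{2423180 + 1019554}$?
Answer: $- \frac{24516067965668815}{185221477817511800977314} \approx -1.3236 \cdot 10^{-7}$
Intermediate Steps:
$\frac{\frac{-1572301 - 1040007}{1298037 + 2330454} - \left(\frac{139407}{2468678} + \frac{69349}{-437 + 419 \left(-515\right)}\right)}{2423180 + 1019554} = \frac{- \frac{2612308}{3628491} - \left(\frac{139407}{2468678} + \frac{69349}{-437 - 215785}\right)}{3442734} = \left(\left(-2612308\right) \frac{1}{3628491} - \left(\frac{139407}{2468678} + \frac{69349}{-216222}\right)\right) \frac{1}{3442734} = \left(- \frac{2612308}{3628491} - - \frac{35264372567}{133445623629}\right) \frac{1}{3442734} = \left(- \frac{2612308}{3628491} + \left(\frac{69349}{216222} - \frac{139407}{2468678}\right)\right) \frac{1}{3442734} = \left(- \frac{2612308}{3628491} + \frac{35264372567}{133445623629}\right) \frac{1}{3442734} = \left(- \frac{24516067965668815}{53800693814134871}\right) \frac{1}{3442734} = - \frac{24516067965668815}{185221477817511800977314}$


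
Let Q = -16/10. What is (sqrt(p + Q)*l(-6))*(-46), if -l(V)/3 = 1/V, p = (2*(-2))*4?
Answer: -46*I*sqrt(110)/5 ≈ -96.49*I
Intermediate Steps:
p = -16 (p = -4*4 = -16)
l(V) = -3/V
Q = -8/5 (Q = -16*1/10 = -8/5 ≈ -1.6000)
(sqrt(p + Q)*l(-6))*(-46) = (sqrt(-16 - 8/5)*(-3/(-6)))*(-46) = (sqrt(-88/5)*(-3*(-1/6)))*(-46) = ((2*I*sqrt(110)/5)*(1/2))*(-46) = (I*sqrt(110)/5)*(-46) = -46*I*sqrt(110)/5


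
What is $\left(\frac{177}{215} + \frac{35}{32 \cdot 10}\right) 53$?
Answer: $\frac{680149}{13760} \approx 49.429$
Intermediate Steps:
$\left(\frac{177}{215} + \frac{35}{32 \cdot 10}\right) 53 = \left(177 \cdot \frac{1}{215} + \frac{35}{320}\right) 53 = \left(\frac{177}{215} + 35 \cdot \frac{1}{320}\right) 53 = \left(\frac{177}{215} + \frac{7}{64}\right) 53 = \frac{12833}{13760} \cdot 53 = \frac{680149}{13760}$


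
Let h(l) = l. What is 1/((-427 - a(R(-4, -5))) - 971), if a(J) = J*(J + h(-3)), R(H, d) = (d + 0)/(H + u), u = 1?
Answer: -9/12562 ≈ -0.00071645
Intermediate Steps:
R(H, d) = d/(1 + H) (R(H, d) = (d + 0)/(H + 1) = d/(1 + H))
a(J) = J*(-3 + J) (a(J) = J*(J - 3) = J*(-3 + J))
1/((-427 - a(R(-4, -5))) - 971) = 1/((-427 - (-5/(1 - 4))*(-3 - 5/(1 - 4))) - 971) = 1/((-427 - (-5/(-3))*(-3 - 5/(-3))) - 971) = 1/((-427 - (-5*(-⅓))*(-3 - 5*(-⅓))) - 971) = 1/((-427 - 5*(-3 + 5/3)/3) - 971) = 1/((-427 - 5*(-4)/(3*3)) - 971) = 1/((-427 - 1*(-20/9)) - 971) = 1/((-427 + 20/9) - 971) = 1/(-3823/9 - 971) = 1/(-12562/9) = -9/12562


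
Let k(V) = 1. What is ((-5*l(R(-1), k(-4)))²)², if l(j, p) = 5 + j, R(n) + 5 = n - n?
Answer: 0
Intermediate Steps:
R(n) = -5 (R(n) = -5 + (n - n) = -5 + 0 = -5)
((-5*l(R(-1), k(-4)))²)² = ((-5*(5 - 5))²)² = ((-5*0)²)² = (0²)² = 0² = 0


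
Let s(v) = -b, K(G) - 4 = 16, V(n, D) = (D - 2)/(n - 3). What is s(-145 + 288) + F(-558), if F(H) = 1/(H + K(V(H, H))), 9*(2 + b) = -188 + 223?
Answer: -9155/4842 ≈ -1.8907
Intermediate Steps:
V(n, D) = (-2 + D)/(-3 + n)
b = 17/9 (b = -2 + (-188 + 223)/9 = -2 + (⅑)*35 = -2 + 35/9 = 17/9 ≈ 1.8889)
K(G) = 20 (K(G) = 4 + 16 = 20)
s(v) = -17/9 (s(v) = -1*17/9 = -17/9)
F(H) = 1/(20 + H) (F(H) = 1/(H + 20) = 1/(20 + H))
s(-145 + 288) + F(-558) = -17/9 + 1/(20 - 558) = -17/9 + 1/(-538) = -17/9 - 1/538 = -9155/4842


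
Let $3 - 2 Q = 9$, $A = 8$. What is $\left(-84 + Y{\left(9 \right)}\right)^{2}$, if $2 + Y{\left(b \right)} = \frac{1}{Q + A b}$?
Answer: $\frac{35200489}{4761} \approx 7393.5$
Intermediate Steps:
$Q = -3$ ($Q = \frac{3}{2} - \frac{9}{2} = -3$)
$Y{\left(b \right)} = -2 + \frac{1}{-3 + 8 b}$
$\left(-84 + Y{\left(9 \right)}\right)^{2} = \left(-84 + \frac{7 - 144}{-3 + 8 \cdot 9}\right)^{2} = \left(-84 + \frac{7 - 144}{-3 + 72}\right)^{2} = \left(-84 + \frac{1}{69} \left(-137\right)\right)^{2} = \left(-84 - \frac{137}{69}\right)^{2} = \left(- \frac{5933}{69}\right)^{2} = \frac{35200489}{4761}$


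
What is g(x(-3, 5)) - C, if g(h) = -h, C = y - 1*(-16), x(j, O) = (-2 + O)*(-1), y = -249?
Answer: 236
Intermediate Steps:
x(j, O) = 2 - O
C = -233 (C = -249 - 1*(-16) = -249 + 16 = -233)
g(x(-3, 5)) - C = -(2 - 1*5) - 1*(-233) = -(2 - 5) + 233 = -1*(-3) + 233 = 3 + 233 = 236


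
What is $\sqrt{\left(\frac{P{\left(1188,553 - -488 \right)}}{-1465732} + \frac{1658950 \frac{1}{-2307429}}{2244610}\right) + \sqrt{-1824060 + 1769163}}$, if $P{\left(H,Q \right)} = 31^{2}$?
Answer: $\frac{\sqrt{-10500888629372551575200258301397 + 16008296452658911974728826048017124 i \sqrt{54897}}}{126523896765231318} \approx 10.824 + 10.824 i$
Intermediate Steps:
$P{\left(H,Q \right)} = 961$
$\sqrt{\left(\frac{P{\left(1188,553 - -488 \right)}}{-1465732} + \frac{1658950 \frac{1}{-2307429}}{2244610}\right) + \sqrt{-1824060 + 1769163}} = \sqrt{\left(\frac{961}{-1465732} + \frac{1658950 \frac{1}{-2307429}}{2244610}\right) + \sqrt{-1824060 + 1769163}} = \sqrt{\left(961 \left(- \frac{1}{1465732}\right) + 1658950 \left(- \frac{1}{2307429}\right) \frac{1}{2244610}\right) + \sqrt{-54897}} = \sqrt{\left(- \frac{961}{1465732} - \frac{165895}{517927820769}\right) + i \sqrt{54897}} = \sqrt{- \frac{497971793369149}{759143380591387908} + i \sqrt{54897}}$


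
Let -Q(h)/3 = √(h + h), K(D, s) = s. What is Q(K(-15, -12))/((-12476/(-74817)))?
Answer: -224451*I*√6/6238 ≈ -88.136*I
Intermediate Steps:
Q(h) = -3*√2*√h (Q(h) = -3*√(h + h) = -3*√2*√h)
Q(K(-15, -12))/((-12476/(-74817))) = (-3*√2*√(-12))/((-12476/(-74817))) = (-3*√2*2*I*√3)/((-12476*(-1/74817))) = (-6*I*√6)/(12476/74817) = -6*I*√6*(74817/12476) = -224451*I*√6/6238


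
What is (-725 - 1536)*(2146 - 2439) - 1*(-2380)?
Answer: 664853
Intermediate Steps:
(-725 - 1536)*(2146 - 2439) - 1*(-2380) = -2261*(-293) + 2380 = 662473 + 2380 = 664853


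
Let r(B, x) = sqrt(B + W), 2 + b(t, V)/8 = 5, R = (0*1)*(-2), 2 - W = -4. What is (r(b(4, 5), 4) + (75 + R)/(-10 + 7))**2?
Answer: (-25 + sqrt(30))**2 ≈ 381.14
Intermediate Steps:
W = 6 (W = 2 - 1*(-4) = 2 + 4 = 6)
R = 0 (R = 0*(-2) = 0)
b(t, V) = 24 (b(t, V) = -16 + 8*5 = -16 + 40 = 24)
r(B, x) = sqrt(6 + B) (r(B, x) = sqrt(B + 6) = sqrt(6 + B))
(r(b(4, 5), 4) + (75 + R)/(-10 + 7))**2 = (sqrt(6 + 24) + (75 + 0)/(-10 + 7))**2 = (sqrt(30) + 75/(-3))**2 = (sqrt(30) + 75*(-1/3))**2 = (sqrt(30) - 25)**2 = (-25 + sqrt(30))**2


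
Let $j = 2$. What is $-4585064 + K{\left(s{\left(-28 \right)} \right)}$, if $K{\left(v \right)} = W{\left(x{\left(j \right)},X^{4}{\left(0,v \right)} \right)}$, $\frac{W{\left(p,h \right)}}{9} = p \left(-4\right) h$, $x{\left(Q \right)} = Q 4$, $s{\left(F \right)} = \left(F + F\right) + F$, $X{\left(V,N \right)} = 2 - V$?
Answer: $-4589672$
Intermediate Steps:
$s{\left(F \right)} = 3 F$ ($s{\left(F \right)} = 2 F + F = 3 F$)
$x{\left(Q \right)} = 4 Q$
$W{\left(p,h \right)} = - 36 h p$ ($W{\left(p,h \right)} = 9 p \left(-4\right) h = 9 - 4 p h = 9 \left(- 4 h p\right) = - 36 h p$)
$K{\left(v \right)} = -4608$ ($K{\left(v \right)} = - 36 \left(2 - 0\right)^{4} \cdot 4 \cdot 2 = \left(-36\right) \left(2 + 0\right)^{4} \cdot 8 = \left(-36\right) 2^{4} \cdot 8 = \left(-36\right) 16 \cdot 8 = -4608$)
$-4585064 + K{\left(s{\left(-28 \right)} \right)} = -4585064 - 4608 = -4589672$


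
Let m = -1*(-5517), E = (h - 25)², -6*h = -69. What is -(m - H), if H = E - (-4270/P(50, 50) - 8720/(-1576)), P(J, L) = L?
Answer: -20704239/3940 ≈ -5254.9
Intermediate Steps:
h = 23/2 (h = -⅙*(-69) = 23/2 ≈ 11.500)
E = 729/4 (E = (23/2 - 25)² = (-27/2)² = 729/4 ≈ 182.25)
m = 5517
H = 1032741/3940 (H = 729/4 - (-4270/50 - 8720/(-1576)) = 729/4 - (-4270*1/50 - 8720*(-1/1576)) = 729/4 - (-427/5 + 1090/197) = 729/4 - 1*(-78669/985) = 729/4 + 78669/985 = 1032741/3940 ≈ 262.12)
-(m - H) = -(5517 - 1*1032741/3940) = -(5517 - 1032741/3940) = -1*20704239/3940 = -20704239/3940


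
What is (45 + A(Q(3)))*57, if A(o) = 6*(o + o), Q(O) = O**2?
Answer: 8721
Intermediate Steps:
A(o) = 12*o (A(o) = 6*(2*o) = 12*o)
(45 + A(Q(3)))*57 = (45 + 12*3**2)*57 = (45 + 12*9)*57 = (45 + 108)*57 = 153*57 = 8721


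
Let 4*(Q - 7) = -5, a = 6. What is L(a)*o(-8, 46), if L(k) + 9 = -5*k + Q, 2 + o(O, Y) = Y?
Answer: -1463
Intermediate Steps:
o(O, Y) = -2 + Y
Q = 23/4 (Q = 7 + (¼)*(-5) = 7 - 5/4 = 23/4 ≈ 5.7500)
L(k) = -13/4 - 5*k (L(k) = -9 + (-5*k + 23/4) = -9 + (23/4 - 5*k) = -13/4 - 5*k)
L(a)*o(-8, 46) = (-13/4 - 5*6)*(-2 + 46) = (-13/4 - 30)*44 = -133/4*44 = -1463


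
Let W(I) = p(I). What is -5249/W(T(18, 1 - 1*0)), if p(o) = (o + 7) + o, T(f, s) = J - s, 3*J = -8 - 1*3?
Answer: 15747/7 ≈ 2249.6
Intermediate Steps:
J = -11/3 (J = (-8 - 1*3)/3 = (-8 - 3)/3 = (1/3)*(-11) = -11/3 ≈ -3.6667)
T(f, s) = -11/3 - s
p(o) = 7 + 2*o (p(o) = (7 + o) + o = 7 + 2*o)
W(I) = 7 + 2*I
-5249/W(T(18, 1 - 1*0)) = -5249/(7 + 2*(-11/3 - (1 - 1*0))) = -5249/(7 + 2*(-11/3 - (1 + 0))) = -5249/(7 + 2*(-11/3 - 1*1)) = -5249/(7 + 2*(-11/3 - 1)) = -5249/(7 + 2*(-14/3)) = -5249/(7 - 28/3) = -5249/(-7/3) = -5249*(-3/7) = 15747/7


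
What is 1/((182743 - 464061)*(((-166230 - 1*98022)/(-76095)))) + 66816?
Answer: 87140775609033/1304190248 ≈ 66816.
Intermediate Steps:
1/((182743 - 464061)*(((-166230 - 1*98022)/(-76095)))) + 66816 = 1/((-281318)*(((-166230 - 98022)*(-1/76095)))) + 66816 = -1/(281318*((-264252*(-1/76095)))) + 66816 = -1/(281318*4636/1335) + 66816 = -1/281318*1335/4636 + 66816 = -1335/1304190248 + 66816 = 87140775609033/1304190248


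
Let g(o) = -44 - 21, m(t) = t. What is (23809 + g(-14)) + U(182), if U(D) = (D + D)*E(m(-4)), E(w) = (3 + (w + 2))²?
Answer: 24108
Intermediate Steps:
E(w) = (5 + w)² (E(w) = (3 + (2 + w))² = (5 + w)²)
g(o) = -65
U(D) = 2*D (U(D) = (D + D)*(5 - 4)² = (2*D)*1² = (2*D)*1 = 2*D)
(23809 + g(-14)) + U(182) = (23809 - 65) + 2*182 = 23744 + 364 = 24108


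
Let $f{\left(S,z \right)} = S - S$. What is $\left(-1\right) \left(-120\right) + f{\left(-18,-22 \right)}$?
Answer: $120$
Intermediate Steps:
$f{\left(S,z \right)} = 0$
$\left(-1\right) \left(-120\right) + f{\left(-18,-22 \right)} = \left(-1\right) \left(-120\right) + 0 = 120 + 0 = 120$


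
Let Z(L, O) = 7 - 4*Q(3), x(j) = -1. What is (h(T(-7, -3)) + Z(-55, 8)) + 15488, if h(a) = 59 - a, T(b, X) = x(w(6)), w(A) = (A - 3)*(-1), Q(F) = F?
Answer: 15543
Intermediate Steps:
w(A) = 3 - A (w(A) = (-3 + A)*(-1) = 3 - A)
Z(L, O) = -5 (Z(L, O) = 7 - 4*3 = 7 - 12 = -5)
T(b, X) = -1
(h(T(-7, -3)) + Z(-55, 8)) + 15488 = ((59 - 1*(-1)) - 5) + 15488 = ((59 + 1) - 5) + 15488 = (60 - 5) + 15488 = 55 + 15488 = 15543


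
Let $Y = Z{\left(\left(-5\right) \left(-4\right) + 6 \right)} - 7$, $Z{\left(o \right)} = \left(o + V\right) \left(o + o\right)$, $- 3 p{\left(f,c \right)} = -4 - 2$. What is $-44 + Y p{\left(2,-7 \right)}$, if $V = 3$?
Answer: $2958$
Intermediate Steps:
$p{\left(f,c \right)} = 2$ ($p{\left(f,c \right)} = - \frac{-4 - 2}{3} = \left(- \frac{1}{3}\right) \left(-6\right) = 2$)
$Z{\left(o \right)} = 2 o \left(3 + o\right)$ ($Z{\left(o \right)} = \left(o + 3\right) \left(o + o\right) = \left(3 + o\right) 2 o = 2 o \left(3 + o\right)$)
$Y = 1501$ ($Y = 2 \left(\left(-5\right) \left(-4\right) + 6\right) \left(3 + \left(\left(-5\right) \left(-4\right) + 6\right)\right) - 7 = 2 \left(20 + 6\right) \left(3 + \left(20 + 6\right)\right) - 7 = 2 \cdot 26 \left(3 + 26\right) - 7 = 2 \cdot 26 \cdot 29 - 7 = 1508 - 7 = 1501$)
$-44 + Y p{\left(2,-7 \right)} = -44 + 1501 \cdot 2 = -44 + 3002 = 2958$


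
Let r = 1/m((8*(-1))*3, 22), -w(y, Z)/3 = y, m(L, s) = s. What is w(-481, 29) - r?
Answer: 31745/22 ≈ 1443.0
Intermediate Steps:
w(y, Z) = -3*y
r = 1/22 ≈ 0.045455
w(-481, 29) - r = -3*(-481) - 1*1/22 = 1443 - 1/22 = 31745/22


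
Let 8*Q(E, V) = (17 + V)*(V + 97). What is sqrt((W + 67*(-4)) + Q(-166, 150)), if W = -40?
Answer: sqrt(77570)/4 ≈ 69.628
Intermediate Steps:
Q(E, V) = (17 + V)*(97 + V)/8 (Q(E, V) = ((17 + V)*(V + 97))/8 = ((17 + V)*(97 + V))/8 = (17 + V)*(97 + V)/8)
sqrt((W + 67*(-4)) + Q(-166, 150)) = sqrt((-40 + 67*(-4)) + (1649/8 + (1/8)*150**2 + (57/4)*150)) = sqrt((-40 - 268) + (1649/8 + (1/8)*22500 + 4275/2)) = sqrt(-308 + (1649/8 + 5625/2 + 4275/2)) = sqrt(-308 + 41249/8) = sqrt(38785/8) = sqrt(77570)/4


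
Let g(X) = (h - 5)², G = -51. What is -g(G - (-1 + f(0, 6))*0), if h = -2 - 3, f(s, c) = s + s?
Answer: -100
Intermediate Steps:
f(s, c) = 2*s
h = -5
g(X) = 100 (g(X) = (-5 - 5)² = (-10)² = 100)
-g(G - (-1 + f(0, 6))*0) = -1*100 = -100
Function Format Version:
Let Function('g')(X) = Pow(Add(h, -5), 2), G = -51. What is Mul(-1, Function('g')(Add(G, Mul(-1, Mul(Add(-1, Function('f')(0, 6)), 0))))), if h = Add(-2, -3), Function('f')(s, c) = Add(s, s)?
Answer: -100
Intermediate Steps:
Function('f')(s, c) = Mul(2, s)
h = -5
Function('g')(X) = 100 (Function('g')(X) = Pow(Add(-5, -5), 2) = Pow(-10, 2) = 100)
Mul(-1, Function('g')(Add(G, Mul(-1, Mul(Add(-1, Function('f')(0, 6)), 0))))) = Mul(-1, 100) = -100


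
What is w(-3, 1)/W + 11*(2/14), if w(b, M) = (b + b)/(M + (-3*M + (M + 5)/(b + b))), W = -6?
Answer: 26/21 ≈ 1.2381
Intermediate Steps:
w(b, M) = 2*b/(-2*M + (5 + M)/(2*b)) (w(b, M) = (2*b)/(M + (-3*M + (5 + M)/((2*b)))) = (2*b)/(M + (-3*M + (5 + M)*(1/(2*b)))) = (2*b)/(M + (-3*M + (5 + M)/(2*b))) = (2*b)/(-2*M + (5 + M)/(2*b)) = 2*b/(-2*M + (5 + M)/(2*b)))
w(-3, 1)/W + 11*(2/14) = (4*(-3)**2/(5 + 1 - 4*1*(-3)))/(-6) + 11*(2/14) = (4*9/(5 + 1 + 12))*(-1/6) + 11*(2*(1/14)) = (4*9/18)*(-1/6) + 11*(1/7) = (4*9*(1/18))*(-1/6) + 11/7 = 2*(-1/6) + 11/7 = -1/3 + 11/7 = 26/21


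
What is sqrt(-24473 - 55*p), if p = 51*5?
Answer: I*sqrt(38498) ≈ 196.21*I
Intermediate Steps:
p = 255
sqrt(-24473 - 55*p) = sqrt(-24473 - 55*255) = sqrt(-24473 - 14025) = sqrt(-38498) = I*sqrt(38498)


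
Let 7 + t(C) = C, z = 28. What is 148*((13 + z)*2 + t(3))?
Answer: 11544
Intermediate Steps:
t(C) = -7 + C
148*((13 + z)*2 + t(3)) = 148*((13 + 28)*2 + (-7 + 3)) = 148*(41*2 - 4) = 148*(82 - 4) = 148*78 = 11544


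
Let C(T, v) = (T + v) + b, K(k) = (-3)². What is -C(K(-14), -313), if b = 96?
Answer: 208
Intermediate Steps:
K(k) = 9
C(T, v) = 96 + T + v (C(T, v) = (T + v) + 96 = 96 + T + v)
-C(K(-14), -313) = -(96 + 9 - 313) = -1*(-208) = 208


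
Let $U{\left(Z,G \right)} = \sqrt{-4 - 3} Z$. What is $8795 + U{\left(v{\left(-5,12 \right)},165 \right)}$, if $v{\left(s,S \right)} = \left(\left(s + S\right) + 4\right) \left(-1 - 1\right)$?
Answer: $8795 - 22 i \sqrt{7} \approx 8795.0 - 58.207 i$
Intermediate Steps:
$v{\left(s,S \right)} = -8 - 2 S - 2 s$ ($v{\left(s,S \right)} = \left(\left(S + s\right) + 4\right) \left(-2\right) = \left(4 + S + s\right) \left(-2\right) = -8 - 2 S - 2 s$)
$U{\left(Z,G \right)} = i Z \sqrt{7}$ ($U{\left(Z,G \right)} = \sqrt{-7} Z = i \sqrt{7} Z = i Z \sqrt{7}$)
$8795 + U{\left(v{\left(-5,12 \right)},165 \right)} = 8795 + i \left(-8 - 24 - -10\right) \sqrt{7} = 8795 + i \left(-8 - 24 + 10\right) \sqrt{7} = 8795 + i \left(-22\right) \sqrt{7} = 8795 - 22 i \sqrt{7}$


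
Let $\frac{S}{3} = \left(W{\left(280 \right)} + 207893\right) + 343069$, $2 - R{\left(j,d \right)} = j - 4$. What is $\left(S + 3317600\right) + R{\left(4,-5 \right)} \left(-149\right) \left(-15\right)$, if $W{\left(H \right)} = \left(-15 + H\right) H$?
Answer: $5197556$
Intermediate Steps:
$W{\left(H \right)} = H \left(-15 + H\right)$
$R{\left(j,d \right)} = 6 - j$ ($R{\left(j,d \right)} = 2 - \left(j - 4\right) = 2 - \left(-4 + j\right) = 6 - j$)
$S = 1875486$ ($S = 3 \left(\left(280 \left(-15 + 280\right) + 207893\right) + 343069\right) = 3 \left(\left(280 \cdot 265 + 207893\right) + 343069\right) = 3 \left(\left(74200 + 207893\right) + 343069\right) = 3 \left(282093 + 343069\right) = 3 \cdot 625162 = 1875486$)
$\left(S + 3317600\right) + R{\left(4,-5 \right)} \left(-149\right) \left(-15\right) = \left(1875486 + 3317600\right) + \left(6 - 4\right) \left(-149\right) \left(-15\right) = 5193086 + \left(6 - 4\right) \left(-149\right) \left(-15\right) = 5193086 + 2 \left(-149\right) \left(-15\right) = 5193086 - -4470 = 5193086 + 4470 = 5197556$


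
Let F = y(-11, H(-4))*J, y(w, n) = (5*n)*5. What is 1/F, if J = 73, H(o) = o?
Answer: -1/7300 ≈ -0.00013699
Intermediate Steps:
y(w, n) = 25*n
F = -7300 (F = (25*(-4))*73 = -100*73 = -7300)
1/F = 1/(-7300) = -1/7300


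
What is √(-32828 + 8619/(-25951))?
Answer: I*√22108384747697/25951 ≈ 181.19*I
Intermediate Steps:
√(-32828 + 8619/(-25951)) = √(-32828 + 8619*(-1/25951)) = √(-32828 - 8619/25951) = √(-851928047/25951) = I*√22108384747697/25951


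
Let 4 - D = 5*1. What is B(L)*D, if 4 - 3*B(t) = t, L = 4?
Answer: 0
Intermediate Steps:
B(t) = 4/3 - t/3
D = -1 (D = 4 - 5 = -1)
B(L)*D = (4/3 - ⅓*4)*(-1) = (4/3 - 4/3)*(-1) = 0*(-1) = 0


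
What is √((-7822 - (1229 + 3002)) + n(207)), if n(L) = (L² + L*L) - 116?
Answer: √73529 ≈ 271.16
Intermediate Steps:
n(L) = -116 + 2*L² (n(L) = (L² + L²) - 116 = 2*L² - 116 = -116 + 2*L²)
√((-7822 - (1229 + 3002)) + n(207)) = √((-7822 - (1229 + 3002)) + (-116 + 2*207²)) = √((-7822 - 1*4231) + (-116 + 2*42849)) = √((-7822 - 4231) + (-116 + 85698)) = √(-12053 + 85582) = √73529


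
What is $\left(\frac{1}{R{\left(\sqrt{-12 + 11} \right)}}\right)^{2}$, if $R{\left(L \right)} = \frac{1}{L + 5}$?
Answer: $\left(5 + i\right)^{2} \approx 24.0 + 10.0 i$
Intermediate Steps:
$R{\left(L \right)} = \frac{1}{5 + L}$
$\left(\frac{1}{R{\left(\sqrt{-12 + 11} \right)}}\right)^{2} = \left(\frac{1}{\frac{1}{5 + \sqrt{-12 + 11}}}\right)^{2} = \left(\frac{1}{\frac{1}{5 + \sqrt{-1}}}\right)^{2} = \left(\frac{1}{\frac{1}{5 + i}}\right)^{2} = \left(\frac{1}{\frac{1}{26} \left(5 - i\right)}\right)^{2} = \left(5 + i\right)^{2}$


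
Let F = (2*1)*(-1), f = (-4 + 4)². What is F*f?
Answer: 0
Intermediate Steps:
f = 0 (f = 0² = 0)
F = -2 (F = 2*(-1) = -2)
F*f = -2*0 = 0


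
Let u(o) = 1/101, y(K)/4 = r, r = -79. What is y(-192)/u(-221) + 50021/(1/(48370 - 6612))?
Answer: 2088745002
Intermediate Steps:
y(K) = -316 (y(K) = 4*(-79) = -316)
u(o) = 1/101
y(-192)/u(-221) + 50021/(1/(48370 - 6612)) = -316/1/101 + 50021/(1/(48370 - 6612)) = -316*101 + 50021/(1/41758) = -31916 + 50021/(1/41758) = -31916 + 50021*41758 = -31916 + 2088776918 = 2088745002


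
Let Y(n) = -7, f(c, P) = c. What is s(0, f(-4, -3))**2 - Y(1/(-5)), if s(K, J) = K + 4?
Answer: 23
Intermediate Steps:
s(K, J) = 4 + K
s(0, f(-4, -3))**2 - Y(1/(-5)) = (4 + 0)**2 - 1*(-7) = 4**2 + 7 = 16 + 7 = 23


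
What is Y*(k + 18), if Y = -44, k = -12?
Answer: -264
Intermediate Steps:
Y*(k + 18) = -44*(-12 + 18) = -44*6 = -264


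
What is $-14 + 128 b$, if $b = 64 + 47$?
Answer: $14194$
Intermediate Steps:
$b = 111$
$-14 + 128 b = -14 + 128 \cdot 111 = -14 + 14208 = 14194$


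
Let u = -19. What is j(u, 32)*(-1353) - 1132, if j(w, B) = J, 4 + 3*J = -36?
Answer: 16908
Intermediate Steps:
J = -40/3 (J = -4/3 + (1/3)*(-36) = -4/3 - 12 = -40/3 ≈ -13.333)
j(w, B) = -40/3
j(u, 32)*(-1353) - 1132 = -40/3*(-1353) - 1132 = 18040 - 1132 = 16908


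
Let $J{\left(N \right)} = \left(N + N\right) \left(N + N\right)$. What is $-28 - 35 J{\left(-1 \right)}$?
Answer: $-168$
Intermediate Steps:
$J{\left(N \right)} = 4 N^{2}$ ($J{\left(N \right)} = 2 N 2 N = 4 N^{2}$)
$-28 - 35 J{\left(-1 \right)} = -28 - 35 \cdot 4 \left(-1\right)^{2} = -28 - 35 \cdot 4 \cdot 1 = -28 - 140 = -168$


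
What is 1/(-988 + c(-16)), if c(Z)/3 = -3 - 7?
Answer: -1/1018 ≈ -0.00098232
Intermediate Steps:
c(Z) = -30 (c(Z) = 3*(-3 - 7) = 3*(-10) = -30)
1/(-988 + c(-16)) = 1/(-988 - 30) = 1/(-1018) = -1/1018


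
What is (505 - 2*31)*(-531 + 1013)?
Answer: 213526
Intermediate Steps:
(505 - 2*31)*(-531 + 1013) = (505 - 62)*482 = 443*482 = 213526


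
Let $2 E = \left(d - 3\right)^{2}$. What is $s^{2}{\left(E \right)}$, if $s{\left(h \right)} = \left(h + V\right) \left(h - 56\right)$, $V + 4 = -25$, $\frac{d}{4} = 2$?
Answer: $\frac{8242641}{16} \approx 5.1517 \cdot 10^{5}$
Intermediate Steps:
$d = 8$ ($d = 4 \cdot 2 = 8$)
$V = -29$ ($V = -4 - 25 = -29$)
$E = \frac{25}{2}$ ($E = \frac{\left(8 - 3\right)^{2}}{2} = \frac{5^{2}}{2} = \frac{1}{2} \cdot 25 = \frac{25}{2} \approx 12.5$)
$s{\left(h \right)} = \left(-56 + h\right) \left(-29 + h\right)$ ($s{\left(h \right)} = \left(h - 29\right) \left(h - 56\right) = \left(-29 + h\right) \left(-56 + h\right) = \left(-56 + h\right) \left(-29 + h\right)$)
$s^{2}{\left(E \right)} = \left(1624 + \left(\frac{25}{2}\right)^{2} - \frac{2125}{2}\right)^{2} = \left(1624 + \frac{625}{4} - \frac{2125}{2}\right)^{2} = \left(\frac{2871}{4}\right)^{2} = \frac{8242641}{16}$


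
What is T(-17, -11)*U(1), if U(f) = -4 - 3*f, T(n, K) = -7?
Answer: 49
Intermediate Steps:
T(-17, -11)*U(1) = -7*(-4 - 3*1) = -7*(-4 - 3) = -7*(-7) = 49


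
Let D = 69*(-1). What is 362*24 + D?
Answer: 8619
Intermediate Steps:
D = -69
362*24 + D = 362*24 - 69 = 8688 - 69 = 8619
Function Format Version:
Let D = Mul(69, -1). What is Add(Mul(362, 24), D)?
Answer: 8619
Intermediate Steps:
D = -69
Add(Mul(362, 24), D) = Add(Mul(362, 24), -69) = Add(8688, -69) = 8619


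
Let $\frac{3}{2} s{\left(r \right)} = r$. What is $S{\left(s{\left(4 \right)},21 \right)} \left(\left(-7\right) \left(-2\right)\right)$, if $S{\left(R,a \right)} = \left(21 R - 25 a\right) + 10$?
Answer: $-6426$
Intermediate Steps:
$s{\left(r \right)} = \frac{2 r}{3}$
$S{\left(R,a \right)} = 10 - 25 a + 21 R$ ($S{\left(R,a \right)} = \left(- 25 a + 21 R\right) + 10 = 10 - 25 a + 21 R$)
$S{\left(s{\left(4 \right)},21 \right)} \left(\left(-7\right) \left(-2\right)\right) = \left(10 - 525 + 21 \cdot \frac{2}{3} \cdot 4\right) \left(\left(-7\right) \left(-2\right)\right) = \left(10 - 525 + 21 \cdot \frac{8}{3}\right) 14 = \left(10 - 525 + 56\right) 14 = \left(-459\right) 14 = -6426$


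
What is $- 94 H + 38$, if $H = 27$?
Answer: $-2500$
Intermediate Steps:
$- 94 H + 38 = \left(-94\right) 27 + 38 = -2538 + 38 = -2500$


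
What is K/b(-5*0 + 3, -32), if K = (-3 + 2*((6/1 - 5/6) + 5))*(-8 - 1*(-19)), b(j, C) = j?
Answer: 572/9 ≈ 63.556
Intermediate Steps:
K = 572/3 (K = (-3 + 2*((6*1 - 5*⅙) + 5))*(-8 + 19) = (-3 + 2*((6 - ⅚) + 5))*11 = (-3 + 2*(31/6 + 5))*11 = (-3 + 2*(61/6))*11 = (-3 + 61/3)*11 = (52/3)*11 = 572/3 ≈ 190.67)
K/b(-5*0 + 3, -32) = 572/(3*(-5*0 + 3)) = 572/(3*(0 + 3)) = (572/3)/3 = (572/3)*(⅓) = 572/9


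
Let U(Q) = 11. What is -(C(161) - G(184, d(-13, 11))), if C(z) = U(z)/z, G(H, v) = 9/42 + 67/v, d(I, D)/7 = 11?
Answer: 3599/3542 ≈ 1.0161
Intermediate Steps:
d(I, D) = 77 (d(I, D) = 7*11 = 77)
G(H, v) = 3/14 + 67/v (G(H, v) = 9*(1/42) + 67/v = 3/14 + 67/v)
C(z) = 11/z
-(C(161) - G(184, d(-13, 11))) = -(11/161 - (3/14 + 67/77)) = -(11/161 - 1*167/154) = -(11/161 - 167/154) = -1*(-3599/3542) = 3599/3542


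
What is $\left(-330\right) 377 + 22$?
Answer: $-124388$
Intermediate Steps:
$\left(-330\right) 377 + 22 = -124410 + 22 = -124388$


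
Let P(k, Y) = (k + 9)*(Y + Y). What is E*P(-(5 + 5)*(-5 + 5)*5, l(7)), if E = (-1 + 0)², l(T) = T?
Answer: 126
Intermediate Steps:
P(k, Y) = 2*Y*(9 + k) (P(k, Y) = (9 + k)*(2*Y) = 2*Y*(9 + k))
E = 1 (E = (-1)² = 1)
E*P(-(5 + 5)*(-5 + 5)*5, l(7)) = 1*(2*7*(9 - (5 + 5)*(-5 + 5)*5)) = 1*(2*7*(9 - 10*0*5)) = 1*(2*7*(9 - 1*0*5)) = 1*(2*7*(9 + 0*5)) = 1*(2*7*(9 + 0)) = 1*(2*7*9) = 1*126 = 126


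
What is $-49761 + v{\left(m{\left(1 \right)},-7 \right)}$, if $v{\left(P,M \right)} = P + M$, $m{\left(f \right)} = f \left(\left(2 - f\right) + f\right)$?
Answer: $-49766$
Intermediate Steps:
$m{\left(f \right)} = 2 f$ ($m{\left(f \right)} = f 2 = 2 f$)
$v{\left(P,M \right)} = M + P$
$-49761 + v{\left(m{\left(1 \right)},-7 \right)} = -49761 + \left(-7 + 2 \cdot 1\right) = -49761 + \left(-7 + 2\right) = -49761 - 5 = -49766$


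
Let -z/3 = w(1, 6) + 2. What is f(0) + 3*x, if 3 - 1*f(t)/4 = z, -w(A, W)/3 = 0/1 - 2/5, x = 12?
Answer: 432/5 ≈ 86.400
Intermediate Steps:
w(A, W) = 6/5 (w(A, W) = -3*(0/1 - 2/5) = -3*(0*1 - 2*⅕) = -3*(0 - ⅖) = -3*(-⅖) = 6/5)
z = -48/5 (z = -3*(6/5 + 2) = -3*16/5 = -48/5 ≈ -9.6000)
f(t) = 252/5 (f(t) = 12 - 4*(-48/5) = 12 + 192/5 = 252/5)
f(0) + 3*x = 252/5 + 3*12 = 252/5 + 36 = 432/5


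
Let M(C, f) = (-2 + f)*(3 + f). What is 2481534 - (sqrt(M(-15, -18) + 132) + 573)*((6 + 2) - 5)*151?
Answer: 2221965 - 5436*sqrt(3) ≈ 2.2125e+6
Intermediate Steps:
2481534 - (sqrt(M(-15, -18) + 132) + 573)*((6 + 2) - 5)*151 = 2481534 - (sqrt((-6 - 18 + (-18)**2) + 132) + 573)*((6 + 2) - 5)*151 = 2481534 - (sqrt((-6 - 18 + 324) + 132) + 573)*(8 - 5)*151 = 2481534 - (sqrt(300 + 132) + 573)*3*151 = 2481534 - (sqrt(432) + 573)*453 = 2481534 - (12*sqrt(3) + 573)*453 = 2481534 - (573 + 12*sqrt(3))*453 = 2481534 - (259569 + 5436*sqrt(3)) = 2481534 + (-259569 - 5436*sqrt(3)) = 2221965 - 5436*sqrt(3)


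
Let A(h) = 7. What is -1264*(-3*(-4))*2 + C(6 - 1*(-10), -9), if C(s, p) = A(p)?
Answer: -30329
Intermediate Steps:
C(s, p) = 7
-1264*(-3*(-4))*2 + C(6 - 1*(-10), -9) = -1264*(-3*(-4))*2 + 7 = -15168*2 + 7 = -1264*24 + 7 = -30336 + 7 = -30329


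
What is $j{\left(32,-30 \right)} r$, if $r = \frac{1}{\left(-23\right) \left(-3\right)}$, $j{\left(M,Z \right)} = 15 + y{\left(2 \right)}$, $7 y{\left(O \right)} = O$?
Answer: $\frac{107}{483} \approx 0.22153$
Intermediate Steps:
$y{\left(O \right)} = \frac{O}{7}$
$j{\left(M,Z \right)} = \frac{107}{7}$ ($j{\left(M,Z \right)} = 15 + \frac{1}{7} \cdot 2 = 15 + \frac{2}{7} = \frac{107}{7}$)
$r = \frac{1}{69} \approx 0.014493$
$j{\left(32,-30 \right)} r = \frac{107}{7} \cdot \frac{1}{69} = \frac{107}{483}$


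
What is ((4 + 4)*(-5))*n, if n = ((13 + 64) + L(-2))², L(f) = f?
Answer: -225000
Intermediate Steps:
n = 5625 (n = ((13 + 64) - 2)² = (77 - 2)² = 75² = 5625)
((4 + 4)*(-5))*n = ((4 + 4)*(-5))*5625 = (8*(-5))*5625 = -40*5625 = -225000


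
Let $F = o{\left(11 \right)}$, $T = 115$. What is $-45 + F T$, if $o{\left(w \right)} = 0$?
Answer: $-45$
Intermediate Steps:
$F = 0$
$-45 + F T = -45 + 0 \cdot 115 = -45 + 0 = -45$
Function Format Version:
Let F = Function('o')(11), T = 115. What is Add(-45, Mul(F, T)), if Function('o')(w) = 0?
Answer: -45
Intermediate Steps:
F = 0
Add(-45, Mul(F, T)) = Add(-45, Mul(0, 115)) = Add(-45, 0) = -45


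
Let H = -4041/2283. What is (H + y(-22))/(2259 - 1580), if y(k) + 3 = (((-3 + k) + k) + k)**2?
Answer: 3619491/516719 ≈ 7.0048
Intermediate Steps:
H = -1347/761 (H = -4041*1/2283 = -1347/761 ≈ -1.7700)
y(k) = -3 + (-3 + 3*k)**2 (y(k) = -3 + (((-3 + k) + k) + k)**2 = -3 + ((-3 + 2*k) + k)**2 = -3 + (-3 + 3*k)**2)
(H + y(-22))/(2259 - 1580) = (-1347/761 + (-3 + 9*(-1 - 22)**2))/(2259 - 1580) = (-1347/761 + (-3 + 9*(-23)**2))/679 = (-1347/761 + (-3 + 9*529))*(1/679) = (-1347/761 + (-3 + 4761))*(1/679) = (-1347/761 + 4758)*(1/679) = (3619491/761)*(1/679) = 3619491/516719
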